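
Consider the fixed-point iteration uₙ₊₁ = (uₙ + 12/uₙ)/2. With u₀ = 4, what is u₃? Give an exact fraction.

u₁ = (4 + 12/4)/2 = 7/2.
u₂ = (7/2 + 12/(7/2))/2 = 97/28.
u₃ = (97/28 + 12/(97/28))/2 = 18817/5432.

18817/5432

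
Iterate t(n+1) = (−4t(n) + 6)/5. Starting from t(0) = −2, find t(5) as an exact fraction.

4814/3125

t(1) = (−4·(−2) + 6)/5 = 14/5.
t(2) = (−4·(14/5) + 6)/5 = −26/25.
t(3) = (−4·(−26/25) + 6)/5 = 254/125.
t(4) = (−4·(254/125) + 6)/5 = −266/625.
t(5) = (−4·(−266/625) + 6)/5 = 4814/3125.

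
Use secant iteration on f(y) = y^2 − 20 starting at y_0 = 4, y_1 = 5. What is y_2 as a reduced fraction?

f(4) = −4, f(5) = 5. y_2 = 5 − 5·(5 − 4)/(5 − (−4)) = 40/9.

40/9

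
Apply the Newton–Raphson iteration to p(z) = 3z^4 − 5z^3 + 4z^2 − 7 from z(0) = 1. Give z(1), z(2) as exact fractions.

p'(z) = 12z^3 − 15z^2 + 8z.
p(1) = −5, p'(1) = 5, so z(1) = 1 − (−5)/5 = 2.
p(2) = 17, p'(2) = 52, so z(2) = 2 − 17/52 = 87/52.

z(1) = 2, z(2) = 87/52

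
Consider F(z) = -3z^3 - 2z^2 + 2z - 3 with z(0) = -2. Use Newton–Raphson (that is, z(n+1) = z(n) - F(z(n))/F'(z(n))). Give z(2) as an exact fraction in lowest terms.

-216811/140621

F'(z) = -9z^2 - 4z + 2.
F(-2) = 9, F'(-2) = -26, so z(1) = (-2) - 9/(-26) = -43/26.
F(-43/26) = 31509/17576, F'(-43/26) = -10817/676, so z(2) = (-43/26) - (31509/17576)/(-10817/676) = -216811/140621.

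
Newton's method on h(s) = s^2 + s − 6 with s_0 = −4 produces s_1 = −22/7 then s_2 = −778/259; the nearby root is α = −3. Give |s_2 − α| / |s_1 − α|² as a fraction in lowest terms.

7/37

s_1 − α = −22/7 − (−3) = −22/7 + 3 = −1/7, so |s_1 − α| = 1/7.
s_2 − α = −778/259 − (−3) = −778/259 + 3 = −1/259, so |s_2 − α| = 1/259.
|s_1 − α|² = 1/49.
Ratio = (1/259) / (1/49) = 7/37.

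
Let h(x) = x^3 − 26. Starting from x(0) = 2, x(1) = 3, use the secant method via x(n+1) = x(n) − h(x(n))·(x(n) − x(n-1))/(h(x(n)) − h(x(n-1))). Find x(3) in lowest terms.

h(2) = −18, h(3) = 1. x(2) = 3 − 1·(3 − 2)/(1 − (−18)) = 56/19.
h(3) = 1, h(56/19) = −2718/6859. x(3) = (56/19) − (−2718/6859)·((56/19) − 3)/((−2718/6859) − 1) = 28370/9577.

28370/9577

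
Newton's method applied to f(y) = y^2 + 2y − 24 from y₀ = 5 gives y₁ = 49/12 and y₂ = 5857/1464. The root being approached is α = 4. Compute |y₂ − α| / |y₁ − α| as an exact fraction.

1/122

y₁ − α = 49/12 − 4 = 1/12, so |y₁ − α| = 1/12.
y₂ − α = 5857/1464 − 4 = 1/1464, so |y₂ − α| = 1/1464.
Ratio = (1/1464) / (1/12) = 1/122.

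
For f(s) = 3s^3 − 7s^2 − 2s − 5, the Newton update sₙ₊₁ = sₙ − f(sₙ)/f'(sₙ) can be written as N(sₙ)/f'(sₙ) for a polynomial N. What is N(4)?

f'(s) = 9s^2 − 14s − 2.
N(s) = s·f'(s) − f(s) = s·(9s^2 − 14s − 2) − (3s^3 − 7s^2 − 2s − 5) = 6s^3 − 7s^2 + 5.
N(4) = 277.

277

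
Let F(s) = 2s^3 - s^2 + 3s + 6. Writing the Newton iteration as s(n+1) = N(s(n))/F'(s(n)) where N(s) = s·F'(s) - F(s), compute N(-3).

F'(s) = 6s^2 - 2s + 3.
N(s) = s·F'(s) - F(s) = s·(6s^2 - 2s + 3) - (2s^3 - s^2 + 3s + 6) = 4s^3 - s^2 - 6.
N(-3) = -123.

-123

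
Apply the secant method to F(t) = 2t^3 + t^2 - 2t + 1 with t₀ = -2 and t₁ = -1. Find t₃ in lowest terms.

-211/130

F(-2) = -7, F(-1) = 2. t₂ = (-1) - 2·((-1) - (-2))/(2 - (-7)) = -11/9.
F(-1) = 2, F(-11/9) = 938/729. t₃ = (-11/9) - (938/729)·((-11/9) - (-1))/((938/729) - 2) = -211/130.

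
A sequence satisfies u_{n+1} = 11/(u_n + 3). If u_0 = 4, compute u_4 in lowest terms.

u_1 = 11/(4 + 3) = 11/7.
u_2 = 11/(11/7 + 3) = 77/32.
u_3 = 11/(77/32 + 3) = 352/173.
u_4 = 11/(352/173 + 3) = 1903/871.

1903/871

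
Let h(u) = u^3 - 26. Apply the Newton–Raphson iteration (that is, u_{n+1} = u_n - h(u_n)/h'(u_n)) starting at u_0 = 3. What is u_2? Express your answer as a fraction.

767879/259200

h'(u) = 3u^2.
h(3) = 1, h'(3) = 27, so u_1 = 3 - 1/27 = 80/27.
h(80/27) = 242/19683, h'(80/27) = 6400/243, so u_2 = (80/27) - (242/19683)/(6400/243) = 767879/259200.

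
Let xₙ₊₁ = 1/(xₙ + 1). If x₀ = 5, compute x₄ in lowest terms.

13/20

x₁ = 1/(5 + 1) = 1/6.
x₂ = 1/(1/6 + 1) = 6/7.
x₃ = 1/(6/7 + 1) = 7/13.
x₄ = 1/(7/13 + 1) = 13/20.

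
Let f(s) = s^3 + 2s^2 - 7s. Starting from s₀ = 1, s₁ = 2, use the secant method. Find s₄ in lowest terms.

f(1) = -4, f(2) = 2. s₂ = 2 - 2·(2 - 1)/(2 - (-4)) = 5/3.
f(2) = 2, f(5/3) = -40/27. s₃ = (5/3) - (-40/27)·((5/3) - 2)/((-40/27) - 2) = 85/47.
f(5/3) = -40/27, f(85/47) = -21080/103823. s₄ = (85/47) - (-21080/103823)·((85/47) - (5/3))/((-21080/103823) - (-40/27)) = 82025/44797.

82025/44797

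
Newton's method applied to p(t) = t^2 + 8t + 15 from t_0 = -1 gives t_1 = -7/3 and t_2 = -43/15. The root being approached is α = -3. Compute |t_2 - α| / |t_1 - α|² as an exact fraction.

t_1 - α = -7/3 - (-3) = -7/3 + 3 = 2/3, so |t_1 - α| = 2/3.
t_2 - α = -43/15 - (-3) = -43/15 + 3 = 2/15, so |t_2 - α| = 2/15.
|t_1 - α|² = 4/9.
Ratio = (2/15) / (4/9) = 3/10.

3/10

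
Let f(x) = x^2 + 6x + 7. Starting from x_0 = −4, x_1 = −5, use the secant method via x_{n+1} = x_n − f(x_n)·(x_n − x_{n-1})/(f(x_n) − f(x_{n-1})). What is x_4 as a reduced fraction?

−181/41

f(−4) = −1, f(−5) = 2. x_2 = (−5) − 2·((−5) − (−4))/(2 − (−1)) = −13/3.
f(−5) = 2, f(−13/3) = −2/9. x_3 = (−13/3) − (−2/9)·((−13/3) − (−5))/((−2/9) − 2) = −22/5.
f(−13/3) = −2/9, f(−22/5) = −1/25. x_4 = (−22/5) − (−1/25)·((−22/5) − (−13/3))/((−1/25) − (−2/9)) = −181/41.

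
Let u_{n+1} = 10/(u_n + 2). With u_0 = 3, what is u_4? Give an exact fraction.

u_1 = 10/(3 + 2) = 2.
u_2 = 10/(2 + 2) = 5/2.
u_3 = 10/(5/2 + 2) = 20/9.
u_4 = 10/(20/9 + 2) = 45/19.

45/19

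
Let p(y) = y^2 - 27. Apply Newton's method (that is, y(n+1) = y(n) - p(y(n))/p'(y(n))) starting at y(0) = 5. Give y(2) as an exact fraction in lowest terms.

p'(y) = 2y.
p(5) = -2, p'(5) = 10, so y(1) = 5 - (-2)/10 = 26/5.
p(26/5) = 1/25, p'(26/5) = 52/5, so y(2) = (26/5) - (1/25)/(52/5) = 1351/260.

1351/260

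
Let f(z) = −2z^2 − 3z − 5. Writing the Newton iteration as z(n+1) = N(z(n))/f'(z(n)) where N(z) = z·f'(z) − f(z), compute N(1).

3

f'(z) = −4z − 3.
N(z) = z·f'(z) − f(z) = z·(−4z − 3) − (−2z^2 − 3z − 5) = −2z^2 + 5.
N(1) = 3.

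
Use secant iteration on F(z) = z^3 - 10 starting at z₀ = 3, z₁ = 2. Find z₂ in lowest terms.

40/19

F(3) = 17, F(2) = -2. z₂ = 2 - (-2)·(2 - 3)/((-2) - 17) = 40/19.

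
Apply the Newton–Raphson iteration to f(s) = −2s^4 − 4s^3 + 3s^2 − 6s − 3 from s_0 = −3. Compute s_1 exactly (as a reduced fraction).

−20/7

f'(s) = −8s^3 − 12s^2 + 6s − 6.
f(−3) = −12, f'(−3) = 84, so s_1 = (−3) − (−12)/84 = −20/7.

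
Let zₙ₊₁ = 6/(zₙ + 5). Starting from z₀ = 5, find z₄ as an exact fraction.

510/509

z₁ = 6/(5 + 5) = 3/5.
z₂ = 6/(3/5 + 5) = 15/14.
z₃ = 6/(15/14 + 5) = 84/85.
z₄ = 6/(84/85 + 5) = 510/509.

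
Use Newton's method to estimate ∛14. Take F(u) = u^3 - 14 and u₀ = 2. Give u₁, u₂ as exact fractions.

u₁ = 5/2, u₂ = 181/75

F'(u) = 3u^2.
F(2) = -6, F'(2) = 12, so u₁ = 2 - (-6)/12 = 5/2.
F(5/2) = 13/8, F'(5/2) = 75/4, so u₂ = (5/2) - (13/8)/(75/4) = 181/75.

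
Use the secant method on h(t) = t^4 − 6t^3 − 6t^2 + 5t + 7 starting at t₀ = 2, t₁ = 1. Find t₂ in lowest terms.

h(2) = −39, h(1) = 1. t₂ = 1 − 1·(1 − 2)/(1 − (−39)) = 41/40.

41/40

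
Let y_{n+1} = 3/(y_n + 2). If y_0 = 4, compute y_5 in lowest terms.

y_1 = 3/(4 + 2) = 1/2.
y_2 = 3/(1/2 + 2) = 6/5.
y_3 = 3/(6/5 + 2) = 15/16.
y_4 = 3/(15/16 + 2) = 48/47.
y_5 = 3/(48/47 + 2) = 141/142.

141/142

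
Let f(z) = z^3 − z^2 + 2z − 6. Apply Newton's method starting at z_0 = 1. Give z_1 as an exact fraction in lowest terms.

7/3

f'(z) = 3z^2 − 2z + 2.
f(1) = −4, f'(1) = 3, so z_1 = 1 − (−4)/3 = 7/3.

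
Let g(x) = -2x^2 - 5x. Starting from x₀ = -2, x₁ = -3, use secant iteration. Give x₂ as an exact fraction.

g(-2) = 2, g(-3) = -3. x₂ = (-3) - (-3)·((-3) - (-2))/((-3) - 2) = -12/5.

-12/5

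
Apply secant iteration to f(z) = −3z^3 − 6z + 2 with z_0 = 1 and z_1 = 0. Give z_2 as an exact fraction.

f(1) = −7, f(0) = 2. z_2 = 0 − 2·(0 − 1)/(2 − (−7)) = 2/9.

2/9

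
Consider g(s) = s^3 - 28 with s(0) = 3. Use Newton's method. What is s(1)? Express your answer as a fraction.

82/27

g'(s) = 3s^2.
g(3) = -1, g'(3) = 27, so s(1) = 3 - (-1)/27 = 82/27.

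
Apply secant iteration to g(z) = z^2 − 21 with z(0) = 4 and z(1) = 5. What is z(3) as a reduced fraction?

g(4) = −5, g(5) = 4. z(2) = 5 − 4·(5 − 4)/(4 − (−5)) = 41/9.
g(5) = 4, g(41/9) = −20/81. z(3) = (41/9) − (−20/81)·((41/9) − 5)/((−20/81) − 4) = 197/43.

197/43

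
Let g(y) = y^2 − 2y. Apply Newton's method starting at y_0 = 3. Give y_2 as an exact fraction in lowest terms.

81/40

g'(y) = 2y − 2.
g(3) = 3, g'(3) = 4, so y_1 = 3 − 3/4 = 9/4.
g(9/4) = 9/16, g'(9/4) = 5/2, so y_2 = (9/4) − (9/16)/(5/2) = 81/40.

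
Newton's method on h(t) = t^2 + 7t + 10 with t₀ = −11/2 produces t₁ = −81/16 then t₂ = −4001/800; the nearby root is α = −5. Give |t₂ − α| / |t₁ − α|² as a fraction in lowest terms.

t₁ − α = −81/16 − (−5) = −81/16 + 5 = −1/16, so |t₁ − α| = 1/16.
t₂ − α = −4001/800 − (−5) = −4001/800 + 5 = −1/800, so |t₂ − α| = 1/800.
|t₁ − α|² = 1/256.
Ratio = (1/800) / (1/256) = 8/25.

8/25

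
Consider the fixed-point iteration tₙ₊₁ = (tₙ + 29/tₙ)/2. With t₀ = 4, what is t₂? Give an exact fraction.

t₁ = (4 + 29/4)/2 = 45/8.
t₂ = (45/8 + 29/(45/8))/2 = 3881/720.

3881/720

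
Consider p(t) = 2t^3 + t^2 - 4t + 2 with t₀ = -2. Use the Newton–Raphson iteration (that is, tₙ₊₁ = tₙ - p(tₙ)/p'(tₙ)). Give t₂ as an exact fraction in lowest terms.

p'(t) = 6t^2 + 2t - 4.
p(-2) = -2, p'(-2) = 16, so t₁ = (-2) - (-2)/16 = -15/8.
p(-15/8) = -43/256, p'(-15/8) = 427/32, so t₂ = (-15/8) - (-43/256)/(427/32) = -3181/1708.

-3181/1708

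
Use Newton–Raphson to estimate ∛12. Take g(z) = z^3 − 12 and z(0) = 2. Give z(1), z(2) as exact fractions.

g'(z) = 3z^2.
g(2) = −4, g'(2) = 12, so z(1) = 2 − (−4)/12 = 7/3.
g(7/3) = 19/27, g'(7/3) = 49/3, so z(2) = (7/3) − (19/27)/(49/3) = 1010/441.

z(1) = 7/3, z(2) = 1010/441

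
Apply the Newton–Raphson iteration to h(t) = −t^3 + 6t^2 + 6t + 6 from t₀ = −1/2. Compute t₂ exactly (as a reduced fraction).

h'(t) = −3t^2 + 12t + 6.
h(−1/2) = 37/8, h'(−1/2) = −3/4, so t₁ = (−1/2) − (37/8)/(−3/4) = 17/3.
h(17/3) = 1369/27, h'(17/3) = −67/3, so t₂ = (17/3) − (1369/27)/(−67/3) = 4786/603.

4786/603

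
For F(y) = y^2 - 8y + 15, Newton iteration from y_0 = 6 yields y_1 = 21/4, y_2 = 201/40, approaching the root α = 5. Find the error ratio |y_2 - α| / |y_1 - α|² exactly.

2/5

y_1 - α = 21/4 - 5 = 1/4, so |y_1 - α| = 1/4.
y_2 - α = 201/40 - 5 = 1/40, so |y_2 - α| = 1/40.
|y_1 - α|² = 1/16.
Ratio = (1/40) / (1/16) = 2/5.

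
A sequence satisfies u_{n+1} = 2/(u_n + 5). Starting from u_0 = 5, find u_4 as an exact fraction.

35/94

u_1 = 2/(5 + 5) = 1/5.
u_2 = 2/(1/5 + 5) = 5/13.
u_3 = 2/(5/13 + 5) = 13/35.
u_4 = 2/(13/35 + 5) = 35/94.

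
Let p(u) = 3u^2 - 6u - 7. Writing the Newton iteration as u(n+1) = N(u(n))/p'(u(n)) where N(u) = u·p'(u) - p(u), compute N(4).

55

p'(u) = 6u - 6.
N(u) = u·p'(u) - p(u) = u·(6u - 6) - (3u^2 - 6u - 7) = 3u^2 + 7.
N(4) = 55.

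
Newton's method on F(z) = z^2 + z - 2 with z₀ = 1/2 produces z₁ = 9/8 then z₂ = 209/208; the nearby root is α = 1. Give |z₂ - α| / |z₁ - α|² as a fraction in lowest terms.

z₁ - α = 9/8 - 1 = 1/8, so |z₁ - α| = 1/8.
z₂ - α = 209/208 - 1 = 1/208, so |z₂ - α| = 1/208.
|z₁ - α|² = 1/64.
Ratio = (1/208) / (1/64) = 4/13.

4/13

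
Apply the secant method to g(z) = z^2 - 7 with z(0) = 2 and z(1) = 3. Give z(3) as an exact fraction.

37/14

g(2) = -3, g(3) = 2. z(2) = 3 - 2·(3 - 2)/(2 - (-3)) = 13/5.
g(3) = 2, g(13/5) = -6/25. z(3) = (13/5) - (-6/25)·((13/5) - 3)/((-6/25) - 2) = 37/14.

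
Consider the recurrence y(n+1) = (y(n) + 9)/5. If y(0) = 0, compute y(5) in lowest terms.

y(1) = (0 + 9)/5 = 9/5.
y(2) = ((9/5) + 9)/5 = 54/25.
y(3) = ((54/25) + 9)/5 = 279/125.
y(4) = ((279/125) + 9)/5 = 1404/625.
y(5) = ((1404/625) + 9)/5 = 7029/3125.

7029/3125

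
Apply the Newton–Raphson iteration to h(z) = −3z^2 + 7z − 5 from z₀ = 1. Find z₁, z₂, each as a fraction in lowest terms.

h'(z) = −6z + 7.
h(1) = −1, h'(1) = 1, so z₁ = 1 − (−1)/1 = 2.
h(2) = −3, h'(2) = −5, so z₂ = 2 − (−3)/(−5) = 7/5.

z₁ = 2, z₂ = 7/5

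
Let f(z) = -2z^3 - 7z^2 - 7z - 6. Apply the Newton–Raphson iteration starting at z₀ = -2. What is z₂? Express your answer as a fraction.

f'(z) = -6z^2 - 14z - 7.
f(-2) = -4, f'(-2) = -3, so z₁ = (-2) - (-4)/(-3) = -10/3.
f(-10/3) = 368/27, f'(-10/3) = -27, so z₂ = (-10/3) - (368/27)/(-27) = -2062/729.

-2062/729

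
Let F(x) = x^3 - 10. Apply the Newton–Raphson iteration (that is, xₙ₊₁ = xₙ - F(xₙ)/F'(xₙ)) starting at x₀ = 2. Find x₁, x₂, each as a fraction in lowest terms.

F'(x) = 3x^2.
F(2) = -2, F'(2) = 12, so x₁ = 2 - (-2)/12 = 13/6.
F(13/6) = 37/216, F'(13/6) = 169/12, so x₂ = (13/6) - (37/216)/(169/12) = 3277/1521.

x₁ = 13/6, x₂ = 3277/1521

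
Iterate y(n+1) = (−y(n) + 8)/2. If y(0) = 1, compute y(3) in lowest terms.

y(1) = (−1 + 8)/2 = 7/2.
y(2) = (−(7/2) + 8)/2 = 9/4.
y(3) = (−(9/4) + 8)/2 = 23/8.

23/8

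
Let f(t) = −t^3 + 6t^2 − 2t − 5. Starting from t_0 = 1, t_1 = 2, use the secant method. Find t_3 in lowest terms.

955/761

f(1) = −2, f(2) = 7. t_2 = 2 − 7·(2 − 1)/(7 − (−2)) = 11/9.
f(2) = 7, f(11/9) = −224/729. t_3 = (11/9) − (−224/729)·((11/9) − 2)/((−224/729) − 7) = 955/761.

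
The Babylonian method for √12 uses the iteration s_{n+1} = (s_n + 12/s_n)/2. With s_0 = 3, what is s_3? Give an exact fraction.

s_1 = (3 + 12/3)/2 = 7/2.
s_2 = (7/2 + 12/(7/2))/2 = 97/28.
s_3 = (97/28 + 12/(97/28))/2 = 18817/5432.

18817/5432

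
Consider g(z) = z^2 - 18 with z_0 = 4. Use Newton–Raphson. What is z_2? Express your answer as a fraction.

g'(z) = 2z.
g(4) = -2, g'(4) = 8, so z_1 = 4 - (-2)/8 = 17/4.
g(17/4) = 1/16, g'(17/4) = 17/2, so z_2 = (17/4) - (1/16)/(17/2) = 577/136.

577/136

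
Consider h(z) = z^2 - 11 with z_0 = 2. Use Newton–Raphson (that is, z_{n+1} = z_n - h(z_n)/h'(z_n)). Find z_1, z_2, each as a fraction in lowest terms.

z_1 = 15/4, z_2 = 401/120

h'(z) = 2z.
h(2) = -7, h'(2) = 4, so z_1 = 2 - (-7)/4 = 15/4.
h(15/4) = 49/16, h'(15/4) = 15/2, so z_2 = (15/4) - (49/16)/(15/2) = 401/120.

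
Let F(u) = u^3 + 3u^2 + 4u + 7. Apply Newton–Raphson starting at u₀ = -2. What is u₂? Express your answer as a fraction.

F'(u) = 3u^2 + 6u + 4.
F(-2) = 3, F'(-2) = 4, so u₁ = (-2) - 3/4 = -11/4.
F(-11/4) = -135/64, F'(-11/4) = 163/16, so u₂ = (-11/4) - (-135/64)/(163/16) = -829/326.

-829/326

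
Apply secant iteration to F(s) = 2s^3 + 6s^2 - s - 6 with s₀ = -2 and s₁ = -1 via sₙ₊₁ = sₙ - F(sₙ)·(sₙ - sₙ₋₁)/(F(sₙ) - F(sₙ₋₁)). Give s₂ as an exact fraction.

-6/5

F(-2) = 4, F(-1) = -1. s₂ = (-1) - (-1)·((-1) - (-2))/((-1) - 4) = -6/5.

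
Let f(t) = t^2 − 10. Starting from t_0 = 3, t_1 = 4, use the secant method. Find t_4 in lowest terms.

f(3) = −1, f(4) = 6. t_2 = 4 − 6·(4 − 3)/(6 − (−1)) = 22/7.
f(4) = 6, f(22/7) = −6/49. t_3 = (22/7) − (−6/49)·((22/7) − 4)/((−6/49) − 6) = 79/25.
f(22/7) = −6/49, f(79/25) = −9/625. t_4 = (79/25) − (−9/625)·((79/25) − (22/7))/((−9/625) − (−6/49)) = 3488/1103.

3488/1103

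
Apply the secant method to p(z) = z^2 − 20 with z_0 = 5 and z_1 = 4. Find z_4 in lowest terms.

p(5) = 5, p(4) = −4. z_2 = 4 − (−4)·(4 − 5)/((−4) − 5) = 40/9.
p(4) = −4, p(40/9) = −20/81. z_3 = (40/9) − (−20/81)·((40/9) − 4)/((−20/81) − (−4)) = 85/19.
p(40/9) = −20/81, p(85/19) = 5/361. z_4 = (85/19) − (5/361)·((85/19) − (40/9))/((5/361) − (−20/81)) = 1364/305.

1364/305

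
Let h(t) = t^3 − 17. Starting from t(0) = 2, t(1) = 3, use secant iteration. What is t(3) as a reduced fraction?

20801/8137

h(2) = −9, h(3) = 10. t(2) = 3 − 10·(3 − 2)/(10 − (−9)) = 47/19.
h(3) = 10, h(47/19) = −12780/6859. t(3) = (47/19) − (−12780/6859)·((47/19) − 3)/((−12780/6859) − 10) = 20801/8137.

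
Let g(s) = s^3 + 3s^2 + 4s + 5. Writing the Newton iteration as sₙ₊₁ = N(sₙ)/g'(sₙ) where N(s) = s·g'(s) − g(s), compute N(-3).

g'(s) = 3s^2 + 6s + 4.
N(s) = s·g'(s) − g(s) = s·(3s^2 + 6s + 4) − (s^3 + 3s^2 + 4s + 5) = 2s^3 + 3s^2 − 5.
N(-3) = −32.

−32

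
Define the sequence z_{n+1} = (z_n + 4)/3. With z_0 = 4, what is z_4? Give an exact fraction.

164/81

z_1 = (4 + 4)/3 = 8/3.
z_2 = ((8/3) + 4)/3 = 20/9.
z_3 = ((20/9) + 4)/3 = 56/27.
z_4 = ((56/27) + 4)/3 = 164/81.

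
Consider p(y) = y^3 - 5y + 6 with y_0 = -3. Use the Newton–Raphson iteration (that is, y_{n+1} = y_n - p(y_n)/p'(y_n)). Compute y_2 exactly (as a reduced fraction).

-61986/23045

p'(y) = 3y^2 - 5.
p(-3) = -6, p'(-3) = 22, so y_1 = (-3) - (-6)/22 = -30/11.
p(-30/11) = -864/1331, p'(-30/11) = 2095/121, so y_2 = (-30/11) - (-864/1331)/(2095/121) = -61986/23045.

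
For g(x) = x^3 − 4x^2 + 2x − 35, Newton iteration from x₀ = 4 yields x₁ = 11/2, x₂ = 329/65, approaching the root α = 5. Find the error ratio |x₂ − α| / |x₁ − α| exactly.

x₁ − α = 11/2 − 5 = 1/2, so |x₁ − α| = 1/2.
x₂ − α = 329/65 − 5 = 4/65, so |x₂ − α| = 4/65.
Ratio = (4/65) / (1/2) = 8/65.

8/65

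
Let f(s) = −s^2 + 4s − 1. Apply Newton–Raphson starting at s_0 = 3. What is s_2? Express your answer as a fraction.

f'(s) = −2s + 4.
f(3) = 2, f'(3) = −2, so s_1 = 3 − 2/(−2) = 4.
f(4) = −1, f'(4) = −4, so s_2 = 4 − (−1)/(−4) = 15/4.

15/4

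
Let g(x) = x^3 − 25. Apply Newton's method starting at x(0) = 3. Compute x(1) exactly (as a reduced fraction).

79/27

g'(x) = 3x^2.
g(3) = 2, g'(3) = 27, so x(1) = 3 − 2/27 = 79/27.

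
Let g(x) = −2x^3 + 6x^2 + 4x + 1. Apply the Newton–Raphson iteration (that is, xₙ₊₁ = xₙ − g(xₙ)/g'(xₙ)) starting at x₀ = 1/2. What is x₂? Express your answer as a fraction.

g'(x) = −6x^2 + 12x + 4.
g(1/2) = 17/4, g'(1/2) = 17/2, so x₁ = (1/2) − (17/4)/(17/2) = 0.
g(0) = 1, g'(0) = 4, so x₂ = 0 − 1/4 = −1/4.

−1/4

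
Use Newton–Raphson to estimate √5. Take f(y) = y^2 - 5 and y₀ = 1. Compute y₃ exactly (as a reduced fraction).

47/21

f'(y) = 2y.
f(1) = -4, f'(1) = 2, so y₁ = 1 - (-4)/2 = 3.
f(3) = 4, f'(3) = 6, so y₂ = 3 - 4/6 = 7/3.
f(7/3) = 4/9, f'(7/3) = 14/3, so y₃ = (7/3) - (4/9)/(14/3) = 47/21.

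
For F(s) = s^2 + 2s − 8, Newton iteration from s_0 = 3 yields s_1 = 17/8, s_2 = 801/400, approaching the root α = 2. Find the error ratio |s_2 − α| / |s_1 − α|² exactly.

s_1 − α = 17/8 − 2 = 1/8, so |s_1 − α| = 1/8.
s_2 − α = 801/400 − 2 = 1/400, so |s_2 − α| = 1/400.
|s_1 − α|² = 1/64.
Ratio = (1/400) / (1/64) = 4/25.

4/25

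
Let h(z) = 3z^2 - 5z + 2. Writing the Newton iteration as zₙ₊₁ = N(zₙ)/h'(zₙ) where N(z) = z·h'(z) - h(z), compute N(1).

1

h'(z) = 6z - 5.
N(z) = z·h'(z) - h(z) = z·(6z - 5) - (3z^2 - 5z + 2) = 3z^2 - 2.
N(1) = 1.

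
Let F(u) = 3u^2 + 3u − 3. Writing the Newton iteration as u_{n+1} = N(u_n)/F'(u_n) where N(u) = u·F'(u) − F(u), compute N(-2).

15

F'(u) = 6u + 3.
N(u) = u·F'(u) − F(u) = u·(6u + 3) − (3u^2 + 3u − 3) = 3u^2 + 3.
N(-2) = 15.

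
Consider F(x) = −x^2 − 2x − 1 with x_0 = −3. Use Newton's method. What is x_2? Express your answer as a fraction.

−3/2

F'(x) = −2x − 2.
F(−3) = −4, F'(−3) = 4, so x_1 = (−3) − (−4)/4 = −2.
F(−2) = −1, F'(−2) = 2, so x_2 = (−2) − (−1)/2 = −3/2.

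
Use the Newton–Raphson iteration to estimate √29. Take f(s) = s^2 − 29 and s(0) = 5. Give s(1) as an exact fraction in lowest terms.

f'(s) = 2s.
f(5) = −4, f'(5) = 10, so s(1) = 5 − (−4)/10 = 27/5.

27/5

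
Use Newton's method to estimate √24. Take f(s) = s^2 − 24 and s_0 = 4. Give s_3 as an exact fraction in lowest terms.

f'(s) = 2s.
f(4) = −8, f'(4) = 8, so s_1 = 4 − (−8)/8 = 5.
f(5) = 1, f'(5) = 10, so s_2 = 5 − 1/10 = 49/10.
f(49/10) = 1/100, f'(49/10) = 49/5, so s_3 = (49/10) − (1/100)/(49/5) = 4801/980.

4801/980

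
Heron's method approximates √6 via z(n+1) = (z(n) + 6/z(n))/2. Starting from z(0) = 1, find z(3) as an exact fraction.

10033/4088

z(1) = (1 + 6/1)/2 = 7/2.
z(2) = (7/2 + 6/(7/2))/2 = 73/28.
z(3) = (73/28 + 6/(73/28))/2 = 10033/4088.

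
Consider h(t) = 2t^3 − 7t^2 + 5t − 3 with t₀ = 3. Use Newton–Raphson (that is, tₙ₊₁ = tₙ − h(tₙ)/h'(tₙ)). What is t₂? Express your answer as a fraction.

182931/65365

h'(t) = 6t^2 − 14t + 5.
h(3) = 3, h'(3) = 17, so t₁ = 3 − 3/17 = 48/17.
h(48/17) = 1629/4913, h'(48/17) = 3845/289, so t₂ = (48/17) − (1629/4913)/(3845/289) = 182931/65365.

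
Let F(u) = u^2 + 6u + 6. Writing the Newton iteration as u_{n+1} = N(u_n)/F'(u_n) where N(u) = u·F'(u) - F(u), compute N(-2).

-2

F'(u) = 2u + 6.
N(u) = u·F'(u) - F(u) = u·(2u + 6) - (u^2 + 6u + 6) = u^2 - 6.
N(-2) = -2.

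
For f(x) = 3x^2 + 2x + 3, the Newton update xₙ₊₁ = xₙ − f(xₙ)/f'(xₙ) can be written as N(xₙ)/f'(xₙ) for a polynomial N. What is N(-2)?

9

f'(x) = 6x + 2.
N(x) = x·f'(x) − f(x) = x·(6x + 2) − (3x^2 + 2x + 3) = 3x^2 − 3.
N(-2) = 9.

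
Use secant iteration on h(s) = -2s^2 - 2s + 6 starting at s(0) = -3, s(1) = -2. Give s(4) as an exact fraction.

h(-3) = -6, h(-2) = 2. s(2) = (-2) - 2·((-2) - (-3))/(2 - (-6)) = -9/4.
h(-2) = 2, h(-9/4) = 3/8. s(3) = (-9/4) - (3/8)·((-9/4) - (-2))/((3/8) - 2) = -30/13.
h(-9/4) = 3/8, h(-30/13) = -6/169. s(4) = (-30/13) - (-6/169)·((-30/13) - (-9/4))/((-6/169) - (3/8)) = -426/185.

-426/185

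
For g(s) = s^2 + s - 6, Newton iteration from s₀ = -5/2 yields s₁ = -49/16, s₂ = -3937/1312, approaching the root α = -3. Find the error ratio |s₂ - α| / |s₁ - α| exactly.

s₁ - α = -49/16 - (-3) = -49/16 + 3 = -1/16, so |s₁ - α| = 1/16.
s₂ - α = -3937/1312 - (-3) = -3937/1312 + 3 = -1/1312, so |s₂ - α| = 1/1312.
Ratio = (1/1312) / (1/16) = 1/82.

1/82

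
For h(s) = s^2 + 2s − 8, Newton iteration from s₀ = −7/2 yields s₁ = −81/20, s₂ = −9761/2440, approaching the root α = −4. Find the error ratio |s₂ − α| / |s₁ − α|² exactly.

10/61

s₁ − α = −81/20 − (−4) = −81/20 + 4 = −1/20, so |s₁ − α| = 1/20.
s₂ − α = −9761/2440 − (−4) = −9761/2440 + 4 = −1/2440, so |s₂ − α| = 1/2440.
|s₁ − α|² = 1/400.
Ratio = (1/2440) / (1/400) = 10/61.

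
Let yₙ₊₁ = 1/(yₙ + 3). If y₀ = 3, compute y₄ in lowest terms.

63/208

y₁ = 1/(3 + 3) = 1/6.
y₂ = 1/(1/6 + 3) = 6/19.
y₃ = 1/(6/19 + 3) = 19/63.
y₄ = 1/(19/63 + 3) = 63/208.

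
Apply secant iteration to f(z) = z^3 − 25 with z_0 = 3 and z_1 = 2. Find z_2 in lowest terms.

55/19

f(3) = 2, f(2) = −17. z_2 = 2 − (−17)·(2 − 3)/((−17) − 2) = 55/19.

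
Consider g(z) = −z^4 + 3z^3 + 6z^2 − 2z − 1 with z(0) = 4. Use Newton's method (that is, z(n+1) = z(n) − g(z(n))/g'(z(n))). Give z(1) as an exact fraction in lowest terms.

g'(z) = −4z^3 + 9z^2 + 12z − 2.
g(4) = 23, g'(4) = −66, so z(1) = 4 − 23/(−66) = 287/66.

287/66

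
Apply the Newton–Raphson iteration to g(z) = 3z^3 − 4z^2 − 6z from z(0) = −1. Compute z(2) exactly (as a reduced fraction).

−5200/5797

g'(z) = 9z^2 − 8z − 6.
g(−1) = −1, g'(−1) = 11, so z(1) = (−1) − (−1)/11 = −10/11.
g(−10/11) = −140/1331, g'(−10/11) = 1054/121, so z(2) = (−10/11) − (−140/1331)/(1054/121) = −5200/5797.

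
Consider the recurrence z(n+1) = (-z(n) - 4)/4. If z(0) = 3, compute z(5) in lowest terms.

-823/1024

z(1) = (-3 - 4)/4 = -7/4.
z(2) = (-(-7/4) - 4)/4 = -9/16.
z(3) = (-(-9/16) - 4)/4 = -55/64.
z(4) = (-(-55/64) - 4)/4 = -201/256.
z(5) = (-(-201/256) - 4)/4 = -823/1024.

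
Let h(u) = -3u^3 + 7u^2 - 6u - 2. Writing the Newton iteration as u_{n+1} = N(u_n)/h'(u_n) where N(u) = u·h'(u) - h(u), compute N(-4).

498

h'(u) = -9u^2 + 14u - 6.
N(u) = u·h'(u) - h(u) = u·(-9u^2 + 14u - 6) - (-3u^3 + 7u^2 - 6u - 2) = -6u^3 + 7u^2 + 2.
N(-4) = 498.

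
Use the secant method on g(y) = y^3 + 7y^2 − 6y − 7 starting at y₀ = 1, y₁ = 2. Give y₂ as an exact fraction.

g(1) = −5, g(2) = 17. y₂ = 2 − 17·(2 − 1)/(17 − (−5)) = 27/22.

27/22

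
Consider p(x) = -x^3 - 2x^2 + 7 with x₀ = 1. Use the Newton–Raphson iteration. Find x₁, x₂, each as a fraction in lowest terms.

p'(x) = -3x^2 - 4x.
p(1) = 4, p'(1) = -7, so x₁ = 1 - 4/(-7) = 11/7.
p(11/7) = -624/343, p'(11/7) = -671/49, so x₂ = (11/7) - (-624/343)/(-671/49) = 6757/4697.

x₁ = 11/7, x₂ = 6757/4697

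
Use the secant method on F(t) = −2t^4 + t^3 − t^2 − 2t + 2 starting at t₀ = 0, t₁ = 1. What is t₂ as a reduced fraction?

F(0) = 2, F(1) = −2. t₂ = 1 − (−2)·(1 − 0)/((−2) − 2) = 1/2.

1/2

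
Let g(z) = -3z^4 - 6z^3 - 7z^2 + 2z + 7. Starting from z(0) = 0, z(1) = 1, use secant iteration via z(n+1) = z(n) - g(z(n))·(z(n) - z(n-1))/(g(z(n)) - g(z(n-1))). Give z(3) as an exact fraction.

141/197

g(0) = 7, g(1) = -7. z(2) = 1 - (-7)·(1 - 0)/((-7) - 7) = 1/2.
g(1) = -7, g(1/2) = 85/16. z(3) = (1/2) - (85/16)·((1/2) - 1)/((85/16) - (-7)) = 141/197.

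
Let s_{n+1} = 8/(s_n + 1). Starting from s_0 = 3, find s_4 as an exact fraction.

88/35

s_1 = 8/(3 + 1) = 2.
s_2 = 8/(2 + 1) = 8/3.
s_3 = 8/(8/3 + 1) = 24/11.
s_4 = 8/(24/11 + 1) = 88/35.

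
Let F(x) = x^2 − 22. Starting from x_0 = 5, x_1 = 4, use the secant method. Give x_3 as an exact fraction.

61/13

F(5) = 3, F(4) = −6. x_2 = 4 − (−6)·(4 − 5)/((−6) − 3) = 14/3.
F(4) = −6, F(14/3) = −2/9. x_3 = (14/3) − (−2/9)·((14/3) − 4)/((−2/9) − (−6)) = 61/13.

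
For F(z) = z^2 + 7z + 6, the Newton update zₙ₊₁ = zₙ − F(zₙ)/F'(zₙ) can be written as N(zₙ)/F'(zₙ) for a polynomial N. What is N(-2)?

−2

F'(z) = 2z + 7.
N(z) = z·F'(z) − F(z) = z·(2z + 7) − (z^2 + 7z + 6) = z^2 − 6.
N(-2) = −2.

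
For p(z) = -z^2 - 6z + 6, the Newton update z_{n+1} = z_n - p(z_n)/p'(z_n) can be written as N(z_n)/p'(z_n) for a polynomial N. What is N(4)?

p'(z) = -2z - 6.
N(z) = z·p'(z) - p(z) = z·(-2z - 6) - (-z^2 - 6z + 6) = -z^2 - 6.
N(4) = -22.

-22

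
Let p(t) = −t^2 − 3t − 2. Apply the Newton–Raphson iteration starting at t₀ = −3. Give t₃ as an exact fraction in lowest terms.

p'(t) = −2t − 3.
p(−3) = −2, p'(−3) = 3, so t₁ = (−3) − (−2)/3 = −7/3.
p(−7/3) = −4/9, p'(−7/3) = 5/3, so t₂ = (−7/3) − (−4/9)/(5/3) = −31/15.
p(−31/15) = −16/225, p'(−31/15) = 17/15, so t₃ = (−31/15) − (−16/225)/(17/15) = −511/255.

−511/255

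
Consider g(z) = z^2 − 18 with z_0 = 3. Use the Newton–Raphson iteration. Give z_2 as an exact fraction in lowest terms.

17/4

g'(z) = 2z.
g(3) = −9, g'(3) = 6, so z_1 = 3 − (−9)/6 = 9/2.
g(9/2) = 9/4, g'(9/2) = 9, so z_2 = (9/2) − (9/4)/9 = 17/4.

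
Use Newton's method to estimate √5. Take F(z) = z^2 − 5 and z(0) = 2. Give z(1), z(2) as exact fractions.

z(1) = 9/4, z(2) = 161/72

F'(z) = 2z.
F(2) = −1, F'(2) = 4, so z(1) = 2 − (−1)/4 = 9/4.
F(9/4) = 1/16, F'(9/4) = 9/2, so z(2) = (9/4) − (1/16)/(9/2) = 161/72.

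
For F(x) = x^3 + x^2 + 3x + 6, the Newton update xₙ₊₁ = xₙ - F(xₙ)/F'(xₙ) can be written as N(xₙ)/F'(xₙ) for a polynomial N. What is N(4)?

138

F'(x) = 3x^2 + 2x + 3.
N(x) = x·F'(x) - F(x) = x·(3x^2 + 2x + 3) - (x^3 + x^2 + 3x + 6) = 2x^3 + x^2 - 6.
N(4) = 138.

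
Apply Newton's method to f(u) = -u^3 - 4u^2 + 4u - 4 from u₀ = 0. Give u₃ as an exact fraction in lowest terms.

f'(u) = -3u^2 - 8u + 4.
f(0) = -4, f'(0) = 4, so u₁ = 0 - (-4)/4 = 1.
f(1) = -5, f'(1) = -7, so u₂ = 1 - (-5)/(-7) = 2/7.
f(2/7) = -1100/343, f'(2/7) = 72/49, so u₃ = (2/7) - (-1100/343)/(72/49) = 311/126.

311/126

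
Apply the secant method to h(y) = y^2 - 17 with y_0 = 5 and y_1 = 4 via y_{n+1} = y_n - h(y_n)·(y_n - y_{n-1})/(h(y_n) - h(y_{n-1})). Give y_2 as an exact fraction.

h(5) = 8, h(4) = -1. y_2 = 4 - (-1)·(4 - 5)/((-1) - 8) = 37/9.

37/9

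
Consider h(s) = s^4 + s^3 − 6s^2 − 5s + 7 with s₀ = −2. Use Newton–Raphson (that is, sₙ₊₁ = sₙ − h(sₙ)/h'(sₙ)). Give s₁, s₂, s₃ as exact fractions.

h'(s) = 4s^3 + 3s^2 − 12s − 5.
h(−2) = 1, h'(−2) = −1, so s₁ = (−2) − 1/(−1) = −1.
h(−1) = 6, h'(−1) = 6, so s₂ = (−1) − 6/6 = −2.
h(−2) = 1, h'(−2) = −1, so s₃ = (−2) − 1/(−1) = −1.

s₁ = −1, s₂ = −2, s₃ = −1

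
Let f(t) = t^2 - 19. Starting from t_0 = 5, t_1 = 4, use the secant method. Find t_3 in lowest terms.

f(5) = 6, f(4) = -3. t_2 = 4 - (-3)·(4 - 5)/((-3) - 6) = 13/3.
f(4) = -3, f(13/3) = -2/9. t_3 = (13/3) - (-2/9)·((13/3) - 4)/((-2/9) - (-3)) = 109/25.

109/25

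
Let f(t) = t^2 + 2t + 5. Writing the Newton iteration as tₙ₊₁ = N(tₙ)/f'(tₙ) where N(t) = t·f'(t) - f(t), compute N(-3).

f'(t) = 2t + 2.
N(t) = t·f'(t) - f(t) = t·(2t + 2) - (t^2 + 2t + 5) = t^2 - 5.
N(-3) = 4.

4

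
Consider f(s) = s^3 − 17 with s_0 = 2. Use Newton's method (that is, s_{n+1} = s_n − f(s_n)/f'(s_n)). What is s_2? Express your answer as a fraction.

625/242

f'(s) = 3s^2.
f(2) = −9, f'(2) = 12, so s_1 = 2 − (−9)/12 = 11/4.
f(11/4) = 243/64, f'(11/4) = 363/16, so s_2 = (11/4) − (243/64)/(363/16) = 625/242.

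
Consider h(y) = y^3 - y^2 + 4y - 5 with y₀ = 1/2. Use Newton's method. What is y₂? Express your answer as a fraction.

h'(y) = 3y^2 - 2y + 4.
h(1/2) = -25/8, h'(1/2) = 15/4, so y₁ = (1/2) - (-25/8)/(15/4) = 4/3.
h(4/3) = 25/27, h'(4/3) = 20/3, so y₂ = (4/3) - (25/27)/(20/3) = 43/36.

43/36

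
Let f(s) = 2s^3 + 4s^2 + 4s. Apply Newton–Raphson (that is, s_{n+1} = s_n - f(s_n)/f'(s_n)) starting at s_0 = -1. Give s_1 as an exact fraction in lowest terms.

0

f'(s) = 6s^2 + 8s + 4.
f(-1) = -2, f'(-1) = 2, so s_1 = (-1) - (-2)/2 = 0.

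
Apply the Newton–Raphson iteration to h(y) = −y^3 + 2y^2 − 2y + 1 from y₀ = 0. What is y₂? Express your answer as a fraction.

1

h'(y) = −3y^2 + 4y − 2.
h(0) = 1, h'(0) = −2, so y₁ = 0 − 1/(−2) = 1/2.
h(1/2) = 3/8, h'(1/2) = −3/4, so y₂ = (1/2) − (3/8)/(−3/4) = 1.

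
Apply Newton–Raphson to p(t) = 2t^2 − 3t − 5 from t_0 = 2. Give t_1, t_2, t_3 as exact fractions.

p'(t) = 4t − 3.
p(2) = −3, p'(2) = 5, so t_1 = 2 − (−3)/5 = 13/5.
p(13/5) = 18/25, p'(13/5) = 37/5, so t_2 = (13/5) − (18/25)/(37/5) = 463/185.
p(463/185) = 648/34225, p'(463/185) = 1297/185, so t_3 = (463/185) − (648/34225)/(1297/185) = 599863/239945.

t_1 = 13/5, t_2 = 463/185, t_3 = 599863/239945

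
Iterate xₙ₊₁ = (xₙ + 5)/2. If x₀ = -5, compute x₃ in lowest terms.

x₁ = ((-5) + 5)/2 = 0.
x₂ = (0 + 5)/2 = 5/2.
x₃ = ((5/2) + 5)/2 = 15/4.

15/4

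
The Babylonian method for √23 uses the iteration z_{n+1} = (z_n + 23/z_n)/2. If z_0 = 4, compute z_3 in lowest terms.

z_1 = (4 + 23/4)/2 = 39/8.
z_2 = (39/8 + 23/(39/8))/2 = 2993/624.
z_3 = (2993/624 + 23/(2993/624))/2 = 17913697/3735264.

17913697/3735264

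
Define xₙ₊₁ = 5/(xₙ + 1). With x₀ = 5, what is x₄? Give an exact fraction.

x₁ = 5/(5 + 1) = 5/6.
x₂ = 5/(5/6 + 1) = 30/11.
x₃ = 5/(30/11 + 1) = 55/41.
x₄ = 5/(55/41 + 1) = 205/96.

205/96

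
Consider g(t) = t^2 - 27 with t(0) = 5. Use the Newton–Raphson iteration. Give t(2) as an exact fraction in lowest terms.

g'(t) = 2t.
g(5) = -2, g'(5) = 10, so t(1) = 5 - (-2)/10 = 26/5.
g(26/5) = 1/25, g'(26/5) = 52/5, so t(2) = (26/5) - (1/25)/(52/5) = 1351/260.

1351/260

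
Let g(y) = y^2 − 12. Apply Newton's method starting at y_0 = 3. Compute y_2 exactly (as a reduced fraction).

97/28

g'(y) = 2y.
g(3) = −3, g'(3) = 6, so y_1 = 3 − (−3)/6 = 7/2.
g(7/2) = 1/4, g'(7/2) = 7, so y_2 = (7/2) − (1/4)/7 = 97/28.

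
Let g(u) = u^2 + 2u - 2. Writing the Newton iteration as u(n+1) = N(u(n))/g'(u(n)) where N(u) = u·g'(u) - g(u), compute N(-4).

g'(u) = 2u + 2.
N(u) = u·g'(u) - g(u) = u·(2u + 2) - (u^2 + 2u - 2) = u^2 + 2.
N(-4) = 18.

18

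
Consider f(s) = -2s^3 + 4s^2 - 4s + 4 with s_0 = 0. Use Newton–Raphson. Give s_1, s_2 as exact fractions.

f'(s) = -6s^2 + 8s - 4.
f(0) = 4, f'(0) = -4, so s_1 = 0 - 4/(-4) = 1.
f(1) = 2, f'(1) = -2, so s_2 = 1 - 2/(-2) = 2.

s_1 = 1, s_2 = 2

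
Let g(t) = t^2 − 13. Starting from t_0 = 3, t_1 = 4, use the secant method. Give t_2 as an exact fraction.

25/7

g(3) = −4, g(4) = 3. t_2 = 4 − 3·(4 − 3)/(3 − (−4)) = 25/7.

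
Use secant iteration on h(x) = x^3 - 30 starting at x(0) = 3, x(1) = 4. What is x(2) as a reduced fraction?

h(3) = -3, h(4) = 34. x(2) = 4 - 34·(4 - 3)/(34 - (-3)) = 114/37.

114/37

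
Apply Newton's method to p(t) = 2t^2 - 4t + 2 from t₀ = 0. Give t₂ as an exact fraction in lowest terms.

3/4

p'(t) = 4t - 4.
p(0) = 2, p'(0) = -4, so t₁ = 0 - 2/(-4) = 1/2.
p(1/2) = 1/2, p'(1/2) = -2, so t₂ = (1/2) - (1/2)/(-2) = 3/4.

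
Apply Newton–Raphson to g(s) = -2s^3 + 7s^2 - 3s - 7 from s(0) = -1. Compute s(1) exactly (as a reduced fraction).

g'(s) = -6s^2 + 14s - 3.
g(-1) = 5, g'(-1) = -23, so s(1) = (-1) - 5/(-23) = -18/23.

-18/23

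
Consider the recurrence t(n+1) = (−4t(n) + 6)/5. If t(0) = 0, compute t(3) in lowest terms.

126/125

t(1) = (−4·0 + 6)/5 = 6/5.
t(2) = (−4·(6/5) + 6)/5 = 6/25.
t(3) = (−4·(6/25) + 6)/5 = 126/125.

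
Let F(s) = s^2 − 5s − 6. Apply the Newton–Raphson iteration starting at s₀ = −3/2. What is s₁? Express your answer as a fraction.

F'(s) = 2s − 5.
F(−3/2) = 15/4, F'(−3/2) = −8, so s₁ = (−3/2) − (15/4)/(−8) = −33/32.

−33/32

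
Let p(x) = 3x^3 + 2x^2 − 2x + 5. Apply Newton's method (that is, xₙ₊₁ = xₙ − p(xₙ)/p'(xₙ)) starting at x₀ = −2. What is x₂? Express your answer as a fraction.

−264665/158509

p'(x) = 9x^2 + 4x − 2.
p(−2) = −7, p'(−2) = 26, so x₁ = (−2) − (−7)/26 = −45/26.
p(−45/26) = −19355/17576, p'(−45/26) = 12193/676, so x₂ = (−45/26) − (−19355/17576)/(12193/676) = −264665/158509.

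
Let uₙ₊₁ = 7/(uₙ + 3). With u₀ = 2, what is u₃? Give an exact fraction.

154/101

u₁ = 7/(2 + 3) = 7/5.
u₂ = 7/(7/5 + 3) = 35/22.
u₃ = 7/(35/22 + 3) = 154/101.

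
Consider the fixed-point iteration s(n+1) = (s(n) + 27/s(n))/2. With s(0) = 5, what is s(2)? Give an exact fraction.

1351/260

s(1) = (5 + 27/5)/2 = 26/5.
s(2) = (26/5 + 27/(26/5))/2 = 1351/260.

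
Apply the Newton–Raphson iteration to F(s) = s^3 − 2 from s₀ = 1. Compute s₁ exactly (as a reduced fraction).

4/3

F'(s) = 3s^2.
F(1) = −1, F'(1) = 3, so s₁ = 1 − (−1)/3 = 4/3.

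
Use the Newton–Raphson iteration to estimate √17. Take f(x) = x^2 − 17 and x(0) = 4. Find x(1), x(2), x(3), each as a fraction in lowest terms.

x(1) = 33/8, x(2) = 2177/528, x(3) = 9478657/2298912

f'(x) = 2x.
f(4) = −1, f'(4) = 8, so x(1) = 4 − (−1)/8 = 33/8.
f(33/8) = 1/64, f'(33/8) = 33/4, so x(2) = (33/8) − (1/64)/(33/4) = 2177/528.
f(2177/528) = 1/278784, f'(2177/528) = 2177/264, so x(3) = (2177/528) − (1/278784)/(2177/264) = 9478657/2298912.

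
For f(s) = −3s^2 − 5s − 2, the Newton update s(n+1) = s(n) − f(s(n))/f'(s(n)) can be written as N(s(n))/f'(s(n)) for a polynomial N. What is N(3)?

f'(s) = −6s − 5.
N(s) = s·f'(s) − f(s) = s·(−6s − 5) − (−3s^2 − 5s − 2) = −3s^2 + 2.
N(3) = −25.

−25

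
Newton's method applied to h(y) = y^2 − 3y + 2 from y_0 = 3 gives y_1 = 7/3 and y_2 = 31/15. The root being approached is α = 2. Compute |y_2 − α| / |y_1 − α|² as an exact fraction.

y_1 − α = 7/3 − 2 = 1/3, so |y_1 − α| = 1/3.
y_2 − α = 31/15 − 2 = 1/15, so |y_2 − α| = 1/15.
|y_1 − α|² = 1/9.
Ratio = (1/15) / (1/9) = 3/5.

3/5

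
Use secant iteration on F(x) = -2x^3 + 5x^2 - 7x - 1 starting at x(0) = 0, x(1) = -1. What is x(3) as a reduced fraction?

F(0) = -1, F(-1) = 13. x(2) = (-1) - 13·((-1) - 0)/(13 - (-1)) = -1/14.
F(-1) = 13, F(-1/14) = -325/686. x(3) = (-1/14) - (-325/686)·((-1/14) - (-1))/((-325/686) - 13) = -74/711.

-74/711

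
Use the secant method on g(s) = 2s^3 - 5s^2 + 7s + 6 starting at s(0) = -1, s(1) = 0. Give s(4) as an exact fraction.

-21081417/37246393

g(-1) = -8, g(0) = 6. s(2) = 0 - 6·(0 - (-1))/(6 - (-8)) = -3/7.
g(0) = 6, g(-3/7) = 660/343. s(3) = (-3/7) - (660/343)·((-3/7) - 0)/((660/343) - 6) = -147/233.
g(-3/7) = 660/343, g(-147/233) = -11494890/12649337. s(4) = (-147/233) - (-11494890/12649337)·((-147/233) - (-3/7))/((-11494890/12649337) - (660/343)) = -21081417/37246393.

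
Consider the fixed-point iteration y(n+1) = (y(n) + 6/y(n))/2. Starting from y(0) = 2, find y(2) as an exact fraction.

49/20

y(1) = (2 + 6/2)/2 = 5/2.
y(2) = (5/2 + 6/(5/2))/2 = 49/20.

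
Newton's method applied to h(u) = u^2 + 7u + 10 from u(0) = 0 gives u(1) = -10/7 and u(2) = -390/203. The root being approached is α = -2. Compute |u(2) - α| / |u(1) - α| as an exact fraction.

u(1) - α = -10/7 - (-2) = -10/7 + 2 = 4/7, so |u(1) - α| = 4/7.
u(2) - α = -390/203 - (-2) = -390/203 + 2 = 16/203, so |u(2) - α| = 16/203.
Ratio = (16/203) / (4/7) = 4/29.

4/29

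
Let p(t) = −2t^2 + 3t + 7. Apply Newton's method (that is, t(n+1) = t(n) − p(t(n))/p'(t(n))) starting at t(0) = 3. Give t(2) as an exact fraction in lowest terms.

p'(t) = −4t + 3.
p(3) = −2, p'(3) = −9, so t(1) = 3 − (−2)/(−9) = 25/9.
p(25/9) = −8/81, p'(25/9) = −73/9, so t(2) = (25/9) − (−8/81)/(−73/9) = 1817/657.

1817/657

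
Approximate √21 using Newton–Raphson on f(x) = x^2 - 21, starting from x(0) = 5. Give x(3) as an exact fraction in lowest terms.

277727/60605

f'(x) = 2x.
f(5) = 4, f'(5) = 10, so x(1) = 5 - 4/10 = 23/5.
f(23/5) = 4/25, f'(23/5) = 46/5, so x(2) = (23/5) - (4/25)/(46/5) = 527/115.
f(527/115) = 4/13225, f'(527/115) = 1054/115, so x(3) = (527/115) - (4/13225)/(1054/115) = 277727/60605.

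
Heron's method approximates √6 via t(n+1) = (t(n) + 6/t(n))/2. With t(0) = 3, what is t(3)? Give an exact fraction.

t(1) = (3 + 6/3)/2 = 5/2.
t(2) = (5/2 + 6/(5/2))/2 = 49/20.
t(3) = (49/20 + 6/(49/20))/2 = 4801/1960.

4801/1960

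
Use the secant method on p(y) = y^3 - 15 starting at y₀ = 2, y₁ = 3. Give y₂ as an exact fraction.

p(2) = -7, p(3) = 12. y₂ = 3 - 12·(3 - 2)/(12 - (-7)) = 45/19.

45/19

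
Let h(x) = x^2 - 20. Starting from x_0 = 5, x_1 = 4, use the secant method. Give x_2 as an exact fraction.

h(5) = 5, h(4) = -4. x_2 = 4 - (-4)·(4 - 5)/((-4) - 5) = 40/9.

40/9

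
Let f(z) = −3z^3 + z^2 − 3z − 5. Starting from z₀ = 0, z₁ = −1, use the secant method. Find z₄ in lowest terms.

−10561415/12554539

f(0) = −5, f(−1) = 2. z₂ = (−1) − 2·((−1) − 0)/(2 − (−5)) = −5/7.
f(−1) = 2, f(−5/7) = −430/343. z₃ = (−5/7) − (−430/343)·((−5/7) − (−1))/((−430/343) − 2) = −230/279.
f(−5/7) = −430/343, f(−230/279) = −1205935/7239213. z₄ = (−230/279) − (−1205935/7239213)·((−230/279) − (−5/7))/((−1205935/7239213) − (−430/343)) = −10561415/12554539.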